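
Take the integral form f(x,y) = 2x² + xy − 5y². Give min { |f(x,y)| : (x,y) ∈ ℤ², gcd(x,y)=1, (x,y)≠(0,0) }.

descent: ρ → (-5,-1,2)
descent: ρ → (2,5,-2)  [lands on river]
river: ρ → (-2,3,4)
river: ρ → (4,5,-1)
river: ρ → (-1,5,4)
river: ρ → (4,3,-2)
river: ρ → (-2,5,2)
river: ρ → (2,3,-4)
river: ρ → (-4,5,1)
river: ρ → (1,5,-4)
river: ρ → (-4,3,2)
closes: descent 2, river 10
min |a| on river = 1

1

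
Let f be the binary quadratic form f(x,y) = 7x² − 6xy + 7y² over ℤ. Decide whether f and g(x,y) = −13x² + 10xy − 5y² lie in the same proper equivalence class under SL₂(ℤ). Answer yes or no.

D₁ = -160, D₂ = -160
f: flip: (7,-6,7)→(7,6,7)
f: reduced (well bottom): (7,6,7) with a≤c, −a<b≤a
g is negative-definite; reduce −g:
−g: flip: (13,-10,5)→(5,10,13)
−g: translate: b→0 (≡10 mod 10), so (5,10,13)→(5,0,8)
−g: reduced (well bottom): (5,0,8) with a≤c, −a<b≤a
flip sign back: reduced form of g is (-5,0,-8)
reduced forms (7, 6, 7) vs (-5, 0, -8) ⇒ inequivalent

no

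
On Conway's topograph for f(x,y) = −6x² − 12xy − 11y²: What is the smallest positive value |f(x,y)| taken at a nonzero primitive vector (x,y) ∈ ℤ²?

translate: b→0 (≡12 mod 12), so (6,12,11)→(6,0,5)
flip: (6,0,5)→(5,0,6)
reduced (well bottom): (5,0,6) with a≤c, −a<b≤a
well minimum |f| = |-5| = 5 (negative-definite)

5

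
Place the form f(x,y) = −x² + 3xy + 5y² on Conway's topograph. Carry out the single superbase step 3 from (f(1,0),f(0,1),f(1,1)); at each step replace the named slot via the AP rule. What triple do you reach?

start (-1,5,7) = (f(1,0),f(0,1),f(1,1))
replace slot 3: 2·((-1)+5) − 7 = 1 → (-1,5,1)

-1,5,1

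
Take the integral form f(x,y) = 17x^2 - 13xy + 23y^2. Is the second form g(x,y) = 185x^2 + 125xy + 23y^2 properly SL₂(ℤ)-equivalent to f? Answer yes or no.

D₁ = -1395, D₂ = -1395
f: reduced (well bottom): (17,-13,23) with a≤c, −a<b≤a
g: flip: (185,125,23)→(23,-125,185)
g: translate: b→13 (≡-125 mod 46), so (23,-125,185)→(23,13,17)
g: flip: (23,13,17)→(17,-13,23)
g: reduced (well bottom): (17,-13,23) with a≤c, −a<b≤a
reduced forms (17, -13, 23) vs (17, -13, 23) ⇒ equivalent

yes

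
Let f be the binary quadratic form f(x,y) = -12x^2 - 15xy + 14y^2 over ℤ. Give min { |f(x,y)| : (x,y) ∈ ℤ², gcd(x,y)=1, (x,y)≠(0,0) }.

descent: ρ → (14,15,-12)  [lands on river]
river: ρ → (-12,9,17)
river: ρ → (17,25,-4)
river: ρ → (-4,23,23)
river: ρ → (23,23,-4)
river: ρ → (-4,25,17)
river: ρ → (17,9,-12)
river: ρ → (-12,15,14)
river: ρ → (14,13,-13)
river: ρ → (-13,13,14)
closes: descent 1, river 10
min |a| on river = 4

4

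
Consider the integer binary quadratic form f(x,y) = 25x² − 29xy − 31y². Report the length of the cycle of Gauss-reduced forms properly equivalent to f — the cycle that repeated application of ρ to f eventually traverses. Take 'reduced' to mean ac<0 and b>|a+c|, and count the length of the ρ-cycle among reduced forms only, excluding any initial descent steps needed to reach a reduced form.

D = 3941, ⌊√D⌋ = 62
descent: ρ → (-31,29,25)  [lands on river]
river: ρ → (25,21,-35)
river: ρ → (-35,49,11)
river: ρ → (11,61,-5)
river: ρ → (-5,59,23)
river: ρ → (23,33,-31)
ρ-cycle length = 6 (tail of 1 descent step not counted)

6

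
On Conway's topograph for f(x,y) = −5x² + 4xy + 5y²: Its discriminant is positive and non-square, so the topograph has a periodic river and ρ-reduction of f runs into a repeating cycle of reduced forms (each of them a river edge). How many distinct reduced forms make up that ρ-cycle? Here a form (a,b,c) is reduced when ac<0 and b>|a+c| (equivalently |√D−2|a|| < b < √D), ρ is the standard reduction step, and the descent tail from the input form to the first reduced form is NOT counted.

D = 116, ⌊√D⌋ = 10
river: ρ → (5,6,-4)
river: ρ → (-4,10,1)
river: ρ → (1,10,-4)
river: ρ → (-4,6,5)
river: ρ → (5,4,-5)
river: ρ → (-5,6,4)
river: ρ → (4,10,-1)
river: ρ → (-1,10,4)
river: ρ → (4,6,-5)
river: ρ → (-5,4,5)
ρ-cycle length = 10 (tail of 0 descent steps not counted)

10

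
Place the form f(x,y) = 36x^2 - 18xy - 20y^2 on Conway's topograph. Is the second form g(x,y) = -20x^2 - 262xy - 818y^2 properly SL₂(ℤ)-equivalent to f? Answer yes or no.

D₁ = 3204, D₂ = 3204
river cycle of f (length 28): (-20, 18, 36), (36, 54, -2), (-2, 54, 36), (36, 18, -20), (-20, 22, 34), (34, 46, -8), (-8, 50, 22), (22, 38, -20), (-20, 42, 18), (18, 30, -32), … (18 more)
river cycle of g (length 28): (-20, 18, 36), (36, 54, -2), (-2, 54, 36), (36, 18, -20), (-20, 22, 34), (34, 46, -8), (-8, 50, 22), (22, 38, -20), (-20, 42, 18), (18, 30, -32), … (18 more)
cycles coincide ⇒ equivalent

yes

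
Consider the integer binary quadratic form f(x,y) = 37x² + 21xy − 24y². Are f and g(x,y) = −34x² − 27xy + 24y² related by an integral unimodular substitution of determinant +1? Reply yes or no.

D₁ = 3993, D₂ = 3993
river cycle of f (length 32): (-24, 27, 34), (34, 41, -17), (-17, 61, 4), (4, 59, -32), (-32, 5, 31), (31, 57, -6), (-6, 63, 1), (1, 63, -6), (-6, 57, 31), (31, 5, -32), … (22 more)
river cycle of g (length 32): (24, 27, -34), (-34, 41, 17), (17, 61, -4), (-4, 59, 32), (32, 5, -31), (-31, 57, 6), (6, 63, -1), (-1, 63, 6), (6, 57, -31), (-31, 5, 32), … (22 more)
cycles differ ⇒ inequivalent

no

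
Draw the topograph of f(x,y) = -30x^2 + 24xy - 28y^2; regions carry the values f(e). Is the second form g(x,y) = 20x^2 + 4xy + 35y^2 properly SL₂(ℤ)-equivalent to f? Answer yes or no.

D₁ = -2784, D₂ = -2784
f is negative-definite; reduce −f:
−f: flip: (30,-24,28)→(28,24,30)
−f: reduced (well bottom): (28,24,30) with a≤c, −a<b≤a
flip sign back: reduced form of f is (-28,-24,-30)
g: reduced (well bottom): (20,4,35) with a≤c, −a<b≤a
reduced forms (-28, -24, -30) vs (20, 4, 35) ⇒ inequivalent

no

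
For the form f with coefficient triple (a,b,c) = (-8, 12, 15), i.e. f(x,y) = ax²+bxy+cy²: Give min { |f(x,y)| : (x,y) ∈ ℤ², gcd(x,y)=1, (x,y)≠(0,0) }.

river: ρ → (15,18,-5)
river: ρ → (-5,22,7)
river: ρ → (7,20,-8)
river: ρ → (-8,12,15)
closes: descent 0, river 4
min |a| on river = 5

5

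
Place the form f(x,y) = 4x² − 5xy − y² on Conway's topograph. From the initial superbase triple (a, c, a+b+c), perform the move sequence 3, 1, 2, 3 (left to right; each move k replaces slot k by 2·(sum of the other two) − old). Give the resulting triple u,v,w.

start (4,-1,-2) = (f(1,0),f(0,1),f(1,1))
replace slot 3: 2·(4+(-1)) − (-2) = 8 → (4,-1,8)
replace slot 1: 2·((-1)+8) − 4 = 10 → (10,-1,8)
replace slot 2: 2·(10+8) − (-1) = 37 → (10,37,8)
replace slot 3: 2·(10+37) − 8 = 86 → (10,37,86)

10,37,86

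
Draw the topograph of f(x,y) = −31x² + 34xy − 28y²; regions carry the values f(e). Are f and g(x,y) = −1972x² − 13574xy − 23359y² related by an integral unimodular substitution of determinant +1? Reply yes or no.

D₁ = -2316, D₂ = -2316
f is negative-definite; reduce −f:
−f: translate: b→28 (≡-34 mod 62), so (31,-34,28)→(31,28,25)
−f: flip: (31,28,25)→(25,-28,31)
−f: translate: b→22 (≡-28 mod 50), so (25,-28,31)→(25,22,28)
−f: reduced (well bottom): (25,22,28) with a≤c, −a<b≤a
flip sign back: reduced form of f is (-25,-22,-28)
g is negative-definite; reduce −g:
−g: translate: b→1742 (≡13574 mod 3944), so (1972,13574,23359)→(1972,1742,385)
−g: flip: (1972,1742,385)→(385,-1742,1972)
−g: translate: b→-202 (≡-1742 mod 770), so (385,-1742,1972)→(385,-202,28)
−g: flip: (385,-202,28)→(28,202,385)
−g: translate: b→-22 (≡202 mod 56), so (28,202,385)→(28,-22,25)
−g: flip: (28,-22,25)→(25,22,28)
−g: reduced (well bottom): (25,22,28) with a≤c, −a<b≤a
flip sign back: reduced form of g is (-25,-22,-28)
reduced forms (-25, -22, -28) vs (-25, -22, -28) ⇒ equivalent

yes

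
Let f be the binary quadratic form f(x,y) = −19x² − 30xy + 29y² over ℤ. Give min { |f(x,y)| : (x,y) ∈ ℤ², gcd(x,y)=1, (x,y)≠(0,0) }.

descent: ρ → (29,30,-19)  [lands on river]
river: ρ → (-19,46,13)
river: ρ → (13,32,-40)
river: ρ → (-40,48,5)
river: ρ → (5,52,-20)
river: ρ → (-20,28,29)
closes: descent 1, river 6
min |a| on river = 5

5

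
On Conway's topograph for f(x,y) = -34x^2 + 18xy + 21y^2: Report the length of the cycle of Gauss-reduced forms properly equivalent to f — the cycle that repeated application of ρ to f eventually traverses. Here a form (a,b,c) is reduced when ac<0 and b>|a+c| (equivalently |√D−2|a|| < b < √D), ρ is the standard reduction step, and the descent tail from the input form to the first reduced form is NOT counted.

D = 3180, ⌊√D⌋ = 56
river: ρ → (21,24,-31)
river: ρ → (-31,38,14)
river: ρ → (14,46,-19)
river: ρ → (-19,30,30)
river: ρ → (30,30,-19)
river: ρ → (-19,46,14)
river: ρ → (14,38,-31)
river: ρ → (-31,24,21)
river: ρ → (21,18,-34)
river: ρ → (-34,50,5)
river: ρ → (5,50,-34)
river: ρ → (-34,18,21)
ρ-cycle length = 12 (tail of 0 descent steps not counted)

12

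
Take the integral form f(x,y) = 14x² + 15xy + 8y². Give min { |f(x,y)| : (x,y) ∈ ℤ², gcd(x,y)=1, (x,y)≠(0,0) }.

translate: b→-13 (≡15 mod 28), so (14,15,8)→(14,-13,7)
flip: (14,-13,7)→(7,13,14)
translate: b→-1 (≡13 mod 14), so (7,13,14)→(7,-1,8)
reduced (well bottom): (7,-1,8) with a≤c, −a<b≤a
well minimum = a = 7

7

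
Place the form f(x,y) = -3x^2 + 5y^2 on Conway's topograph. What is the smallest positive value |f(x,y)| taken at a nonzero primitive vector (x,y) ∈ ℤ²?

descent: ρ → (5,0,-3)
descent: ρ → (-3,6,2)  [lands on river]
river: ρ → (2,6,-3)
closes: descent 2, river 2
min |a| on river = 2

2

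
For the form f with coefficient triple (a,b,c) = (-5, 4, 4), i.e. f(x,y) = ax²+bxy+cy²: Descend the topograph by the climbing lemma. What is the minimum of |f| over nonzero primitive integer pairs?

river: ρ → (4,4,-5)
river: ρ → (-5,6,3)
river: ρ → (3,6,-5)
river: ρ → (-5,4,4)
closes: descent 0, river 4
min |a| on river = 3

3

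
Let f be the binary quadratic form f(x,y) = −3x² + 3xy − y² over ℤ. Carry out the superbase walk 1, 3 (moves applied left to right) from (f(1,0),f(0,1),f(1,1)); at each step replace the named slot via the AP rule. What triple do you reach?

start (-3,-1,-1) = (f(1,0),f(0,1),f(1,1))
replace slot 1: 2·((-1)+(-1)) − (-3) = -1 → (-1,-1,-1)
replace slot 3: 2·((-1)+(-1)) − (-1) = -3 → (-1,-1,-3)

-1,-1,-3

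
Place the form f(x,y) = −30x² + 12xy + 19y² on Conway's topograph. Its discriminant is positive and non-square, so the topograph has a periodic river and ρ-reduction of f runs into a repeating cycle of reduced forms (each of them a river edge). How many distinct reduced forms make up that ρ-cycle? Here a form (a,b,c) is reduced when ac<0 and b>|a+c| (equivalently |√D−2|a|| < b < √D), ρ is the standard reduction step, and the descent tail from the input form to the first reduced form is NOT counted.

D = 2424, ⌊√D⌋ = 49
river: ρ → (19,26,-23)
river: ρ → (-23,20,22)
river: ρ → (22,24,-21)
river: ρ → (-21,18,25)
river: ρ → (25,32,-14)
river: ρ → (-14,24,33)
river: ρ → (33,42,-5)
river: ρ → (-5,48,6)
river: ρ → (6,48,-5)
river: ρ → (-5,42,33)
river: ρ → (33,24,-14)
river: ρ → (-14,32,25)
river: ρ → (25,18,-21)
river: ρ → (-21,24,22)
river: ρ → (22,20,-23)
river: ρ → (-23,26,19)
river: ρ → (19,12,-30)
river: ρ → (-30,48,1)
river: ρ → (1,48,-30)
river: ρ → (-30,12,19)
ρ-cycle length = 20 (tail of 0 descent steps not counted)

20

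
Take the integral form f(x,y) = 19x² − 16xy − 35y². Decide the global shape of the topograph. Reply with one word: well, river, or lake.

D = b²−4ac = (-16)² − 4·19·(-35) = 2916
D = 54² is a perfect square ⇒ form factors over ℤ ⇒ lakes

lake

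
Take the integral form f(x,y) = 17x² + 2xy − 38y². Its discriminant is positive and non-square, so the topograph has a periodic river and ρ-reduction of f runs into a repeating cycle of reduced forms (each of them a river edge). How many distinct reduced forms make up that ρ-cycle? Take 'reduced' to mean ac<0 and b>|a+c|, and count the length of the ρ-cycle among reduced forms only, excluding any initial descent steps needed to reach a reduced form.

D = 2588, ⌊√D⌋ = 50
descent: ρ → (-38,-2,17)
descent: ρ → (17,36,-19)  [lands on river]
river: ρ → (-19,40,13)
river: ρ → (13,38,-22)
river: ρ → (-22,50,1)
river: ρ → (1,50,-22)
river: ρ → (-22,38,13)
river: ρ → (13,40,-19)
river: ρ → (-19,36,17)
river: ρ → (17,32,-23)
river: ρ → (-23,14,26)
river: ρ → (26,38,-11)
river: ρ → (-11,50,2)
river: ρ → (2,50,-11)
river: ρ → (-11,38,26)
river: ρ → (26,14,-23)
river: ρ → (-23,32,17)
ρ-cycle length = 16 (tail of 2 descent steps not counted)

16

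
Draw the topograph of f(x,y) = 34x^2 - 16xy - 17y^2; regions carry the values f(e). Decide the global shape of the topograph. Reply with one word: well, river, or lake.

D = b²−4ac = (-16)² − 4·34·(-17) = 2568
D > 0 non-square ⇒ indefinite ⇒ periodic river

river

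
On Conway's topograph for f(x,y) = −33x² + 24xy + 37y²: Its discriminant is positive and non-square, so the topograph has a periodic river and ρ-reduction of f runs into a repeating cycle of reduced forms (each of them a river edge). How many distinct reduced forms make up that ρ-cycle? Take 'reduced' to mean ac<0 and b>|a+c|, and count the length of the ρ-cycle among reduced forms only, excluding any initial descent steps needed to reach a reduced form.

D = 5460, ⌊√D⌋ = 73
river: ρ → (37,50,-20)
river: ρ → (-20,70,7)
river: ρ → (7,70,-20)
river: ρ → (-20,50,37)
river: ρ → (37,24,-33)
river: ρ → (-33,42,28)
river: ρ → (28,70,-5)
river: ρ → (-5,70,28)
river: ρ → (28,42,-33)
river: ρ → (-33,24,37)
ρ-cycle length = 10 (tail of 0 descent steps not counted)

10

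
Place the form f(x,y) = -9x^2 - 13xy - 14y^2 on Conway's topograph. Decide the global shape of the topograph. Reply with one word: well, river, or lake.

D = b²−4ac = (-13)² − 4·(-9)·(-14) = -335
D < 0 ⇒ definite ⇒ every region one sign ⇒ single well

well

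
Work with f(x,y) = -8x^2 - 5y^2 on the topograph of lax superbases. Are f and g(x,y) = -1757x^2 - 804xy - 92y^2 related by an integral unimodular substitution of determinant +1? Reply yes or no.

D₁ = -160, D₂ = -160
f is negative-definite; reduce −f:
−f: flip: (8,0,5)→(5,0,8)
−f: reduced (well bottom): (5,0,8) with a≤c, −a<b≤a
flip sign back: reduced form of f is (-5,0,-8)
g is negative-definite; reduce −g:
−g: flip: (1757,804,92)→(92,-804,1757)
−g: translate: b→-68 (≡-804 mod 184), so (92,-804,1757)→(92,-68,13)
−g: flip: (92,-68,13)→(13,68,92)
−g: translate: b→-10 (≡68 mod 26), so (13,68,92)→(13,-10,5)
−g: flip: (13,-10,5)→(5,10,13)
−g: translate: b→0 (≡10 mod 10), so (5,10,13)→(5,0,8)
−g: reduced (well bottom): (5,0,8) with a≤c, −a<b≤a
flip sign back: reduced form of g is (-5,0,-8)
reduced forms (-5, 0, -8) vs (-5, 0, -8) ⇒ equivalent

yes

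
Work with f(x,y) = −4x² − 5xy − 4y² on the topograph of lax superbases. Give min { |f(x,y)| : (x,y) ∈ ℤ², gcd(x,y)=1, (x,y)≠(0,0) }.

translate: b→-3 (≡5 mod 8), so (4,5,4)→(4,-3,3)
flip: (4,-3,3)→(3,3,4)
reduced (well bottom): (3,3,4) with a≤c, −a<b≤a
well minimum |f| = |-3| = 3 (negative-definite)

3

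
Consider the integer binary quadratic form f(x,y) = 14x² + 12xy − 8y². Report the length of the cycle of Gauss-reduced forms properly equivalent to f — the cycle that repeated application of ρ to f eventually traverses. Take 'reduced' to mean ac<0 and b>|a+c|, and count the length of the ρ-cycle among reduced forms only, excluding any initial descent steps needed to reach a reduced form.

D = 592, ⌊√D⌋ = 24
river: ρ → (-8,20,6)
river: ρ → (6,16,-14)
river: ρ → (-14,12,8)
river: ρ → (8,20,-6)
river: ρ → (-6,16,14)
river: ρ → (14,12,-8)
ρ-cycle length = 6 (tail of 0 descent steps not counted)

6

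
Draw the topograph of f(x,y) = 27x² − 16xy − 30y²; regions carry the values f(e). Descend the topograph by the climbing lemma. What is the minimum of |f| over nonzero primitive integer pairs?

descent: ρ → (-30,16,27)  [lands on river]
river: ρ → (27,38,-19)
river: ρ → (-19,38,27)
river: ρ → (27,16,-30)
river: ρ → (-30,44,13)
river: ρ → (13,34,-45)
river: ρ → (-45,56,2)
river: ρ → (2,56,-45)
river: ρ → (-45,34,13)
river: ρ → (13,44,-30)
closes: descent 1, river 10
min |a| on river = 2

2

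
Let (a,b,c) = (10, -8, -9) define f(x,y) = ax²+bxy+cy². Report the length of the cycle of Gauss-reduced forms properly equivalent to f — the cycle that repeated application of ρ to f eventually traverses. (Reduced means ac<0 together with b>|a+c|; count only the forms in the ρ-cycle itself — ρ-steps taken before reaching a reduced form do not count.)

D = 424, ⌊√D⌋ = 20
descent: ρ → (-9,8,10)  [lands on river]
river: ρ → (10,12,-7)
river: ρ → (-7,16,6)
river: ρ → (6,20,-1)
river: ρ → (-1,20,6)
river: ρ → (6,16,-7)
river: ρ → (-7,12,10)
river: ρ → (10,8,-9)
river: ρ → (-9,10,9)
river: ρ → (9,8,-10)
river: ρ → (-10,12,7)
river: ρ → (7,16,-6)
river: ρ → (-6,20,1)
river: ρ → (1,20,-6)
river: ρ → (-6,16,7)
river: ρ → (7,12,-10)
river: ρ → (-10,8,9)
river: ρ → (9,10,-9)
ρ-cycle length = 18 (tail of 1 descent step not counted)

18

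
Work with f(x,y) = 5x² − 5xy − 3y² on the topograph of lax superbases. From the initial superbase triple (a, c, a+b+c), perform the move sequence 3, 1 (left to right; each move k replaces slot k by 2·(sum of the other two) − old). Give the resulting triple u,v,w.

start (5,-3,-3) = (f(1,0),f(0,1),f(1,1))
replace slot 3: 2·(5+(-3)) − (-3) = 7 → (5,-3,7)
replace slot 1: 2·((-3)+7) − 5 = 3 → (3,-3,7)

3,-3,7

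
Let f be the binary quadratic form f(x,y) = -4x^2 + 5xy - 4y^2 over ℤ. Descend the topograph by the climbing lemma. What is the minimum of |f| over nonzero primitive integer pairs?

translate: b→3 (≡-5 mod 8), so (4,-5,4)→(4,3,3)
flip: (4,3,3)→(3,-3,4)
translate: b→3 (≡-3 mod 6), so (3,-3,4)→(3,3,4)
reduced (well bottom): (3,3,4) with a≤c, −a<b≤a
well minimum |f| = |-3| = 3 (negative-definite)

3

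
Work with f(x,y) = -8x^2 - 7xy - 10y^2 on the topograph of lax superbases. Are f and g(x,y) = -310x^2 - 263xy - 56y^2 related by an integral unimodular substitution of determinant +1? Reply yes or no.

D₁ = -271, D₂ = -271
f is negative-definite; reduce −f:
−f: reduced (well bottom): (8,7,10) with a≤c, −a<b≤a
flip sign back: reduced form of f is (-8,-7,-10)
g is negative-definite; reduce −g:
−g: flip: (310,263,56)→(56,-263,310)
−g: translate: b→-39 (≡-263 mod 112), so (56,-263,310)→(56,-39,8)
−g: flip: (56,-39,8)→(8,39,56)
−g: translate: b→7 (≡39 mod 16), so (8,39,56)→(8,7,10)
−g: reduced (well bottom): (8,7,10) with a≤c, −a<b≤a
flip sign back: reduced form of g is (-8,-7,-10)
reduced forms (-8, -7, -10) vs (-8, -7, -10) ⇒ equivalent

yes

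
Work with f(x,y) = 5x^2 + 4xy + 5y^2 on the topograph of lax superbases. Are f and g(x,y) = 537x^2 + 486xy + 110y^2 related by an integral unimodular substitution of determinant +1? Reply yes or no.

D₁ = -84, D₂ = -84
f: reduced (well bottom): (5,4,5) with a≤c, −a<b≤a
g: flip: (537,486,110)→(110,-486,537)
g: translate: b→-46 (≡-486 mod 220), so (110,-486,537)→(110,-46,5)
g: flip: (110,-46,5)→(5,46,110)
g: translate: b→-4 (≡46 mod 10), so (5,46,110)→(5,-4,5)
g: flip: (5,-4,5)→(5,4,5)
g: reduced (well bottom): (5,4,5) with a≤c, −a<b≤a
reduced forms (5, 4, 5) vs (5, 4, 5) ⇒ equivalent

yes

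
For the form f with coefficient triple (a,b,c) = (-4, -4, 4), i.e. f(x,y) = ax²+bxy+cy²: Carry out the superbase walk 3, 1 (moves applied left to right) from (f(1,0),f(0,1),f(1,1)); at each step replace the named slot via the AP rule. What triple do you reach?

start (-4,4,-4) = (f(1,0),f(0,1),f(1,1))
replace slot 3: 2·((-4)+4) − (-4) = 4 → (-4,4,4)
replace slot 1: 2·(4+4) − (-4) = 20 → (20,4,4)

20,4,4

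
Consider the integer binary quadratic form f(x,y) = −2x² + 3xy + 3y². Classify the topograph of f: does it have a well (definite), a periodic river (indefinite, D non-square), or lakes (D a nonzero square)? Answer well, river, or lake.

D = b²−4ac = 3² − 4·(-2)·3 = 33
D > 0 non-square ⇒ indefinite ⇒ periodic river

river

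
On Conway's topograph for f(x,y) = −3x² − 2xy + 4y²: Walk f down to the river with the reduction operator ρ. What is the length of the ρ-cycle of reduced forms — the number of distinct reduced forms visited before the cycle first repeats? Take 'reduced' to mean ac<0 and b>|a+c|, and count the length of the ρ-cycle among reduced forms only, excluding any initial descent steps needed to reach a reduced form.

D = 52, ⌊√D⌋ = 7
descent: ρ → (4,2,-3)  [lands on river]
river: ρ → (-3,4,3)
river: ρ → (3,2,-4)
river: ρ → (-4,6,1)
river: ρ → (1,6,-4)
river: ρ → (-4,2,3)
river: ρ → (3,4,-3)
river: ρ → (-3,2,4)
river: ρ → (4,6,-1)
river: ρ → (-1,6,4)
ρ-cycle length = 10 (tail of 1 descent step not counted)

10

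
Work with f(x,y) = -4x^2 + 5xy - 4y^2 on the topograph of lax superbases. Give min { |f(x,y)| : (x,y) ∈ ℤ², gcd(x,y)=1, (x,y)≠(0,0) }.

translate: b→3 (≡-5 mod 8), so (4,-5,4)→(4,3,3)
flip: (4,3,3)→(3,-3,4)
translate: b→3 (≡-3 mod 6), so (3,-3,4)→(3,3,4)
reduced (well bottom): (3,3,4) with a≤c, −a<b≤a
well minimum |f| = |-3| = 3 (negative-definite)

3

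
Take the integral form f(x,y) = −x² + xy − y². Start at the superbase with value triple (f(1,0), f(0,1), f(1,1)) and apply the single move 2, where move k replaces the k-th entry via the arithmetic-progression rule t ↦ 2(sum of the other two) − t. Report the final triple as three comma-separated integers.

start (-1,-1,-1) = (f(1,0),f(0,1),f(1,1))
replace slot 2: 2·((-1)+(-1)) − (-1) = -3 → (-1,-3,-1)

-1,-3,-1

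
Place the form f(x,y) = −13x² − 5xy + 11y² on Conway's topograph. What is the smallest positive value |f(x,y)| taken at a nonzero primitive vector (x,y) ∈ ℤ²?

descent: ρ → (11,5,-13)  [lands on river]
river: ρ → (-13,21,3)
river: ρ → (3,21,-13)
river: ρ → (-13,5,11)
river: ρ → (11,17,-7)
river: ρ → (-7,11,17)
river: ρ → (17,23,-1)
river: ρ → (-1,23,17)
river: ρ → (17,11,-7)
river: ρ → (-7,17,11)
closes: descent 1, river 10
min |a| on river = 1

1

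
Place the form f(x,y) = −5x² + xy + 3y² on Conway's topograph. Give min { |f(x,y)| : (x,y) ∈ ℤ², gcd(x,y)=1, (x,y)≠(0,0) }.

descent: ρ → (3,5,-3)  [lands on river]
river: ρ → (-3,7,1)
river: ρ → (1,7,-3)
river: ρ → (-3,5,3)
river: ρ → (3,7,-1)
river: ρ → (-1,7,3)
closes: descent 1, river 6
min |a| on river = 1

1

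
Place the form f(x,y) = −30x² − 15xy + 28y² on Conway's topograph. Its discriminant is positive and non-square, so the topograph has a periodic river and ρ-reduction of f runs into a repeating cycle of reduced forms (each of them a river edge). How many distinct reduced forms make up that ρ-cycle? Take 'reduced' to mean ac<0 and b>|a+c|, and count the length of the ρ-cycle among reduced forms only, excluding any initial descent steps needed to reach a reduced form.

D = 3585, ⌊√D⌋ = 59
descent: ρ → (28,15,-30)  [lands on river]
river: ρ → (-30,45,13)
river: ρ → (13,59,-2)
river: ρ → (-2,57,42)
river: ρ → (42,27,-17)
river: ρ → (-17,41,28)
ρ-cycle length = 6 (tail of 1 descent step not counted)

6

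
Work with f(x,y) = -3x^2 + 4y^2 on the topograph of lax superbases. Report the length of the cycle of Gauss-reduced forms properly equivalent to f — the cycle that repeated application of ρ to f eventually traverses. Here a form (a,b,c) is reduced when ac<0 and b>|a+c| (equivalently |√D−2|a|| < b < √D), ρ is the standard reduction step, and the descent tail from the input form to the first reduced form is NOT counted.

D = 48, ⌊√D⌋ = 6
descent: ρ → (4,0,-3)
descent: ρ → (-3,6,1)  [lands on river]
river: ρ → (1,6,-3)
ρ-cycle length = 2 (tail of 2 descent steps not counted)

2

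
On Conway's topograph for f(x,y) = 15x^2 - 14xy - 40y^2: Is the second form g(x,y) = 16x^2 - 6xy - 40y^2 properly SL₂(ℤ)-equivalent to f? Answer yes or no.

D₁ = 2596, D₂ = 2596
river cycle of f (length 30): (15, 46, -8), (-8, 50, 3), (3, 46, -40), (-40, 34, 9), (9, 38, -32), (-32, 26, 15), (15, 34, -24), (-24, 14, 25), (25, 36, -13), (-13, 42, 16), … (20 more)
river cycle of g (length 34): (16, 26, -30), (-30, 34, 12), (12, 38, -24), (-24, 10, 26), (26, 42, -8), (-8, 38, 36), (36, 34, -10), (-10, 46, 12), (12, 50, -2), (-2, 50, 12), … (24 more)
cycles differ ⇒ inequivalent

no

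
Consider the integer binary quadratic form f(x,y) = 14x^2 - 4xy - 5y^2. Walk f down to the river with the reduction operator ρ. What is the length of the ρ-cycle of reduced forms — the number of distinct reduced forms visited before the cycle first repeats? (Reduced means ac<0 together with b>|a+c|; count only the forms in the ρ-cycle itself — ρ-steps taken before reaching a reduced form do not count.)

D = 296, ⌊√D⌋ = 17
descent: ρ → (-5,14,5)  [lands on river]
river: ρ → (5,16,-2)
river: ρ → (-2,16,5)
river: ρ → (5,14,-5)
river: ρ → (-5,16,2)
river: ρ → (2,16,-5)
ρ-cycle length = 6 (tail of 1 descent step not counted)

6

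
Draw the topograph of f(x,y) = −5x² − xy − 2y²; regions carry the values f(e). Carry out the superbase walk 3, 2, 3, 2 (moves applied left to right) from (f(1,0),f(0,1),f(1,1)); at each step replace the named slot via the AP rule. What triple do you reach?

start (-5,-2,-8) = (f(1,0),f(0,1),f(1,1))
replace slot 3: 2·((-5)+(-2)) − (-8) = -6 → (-5,-2,-6)
replace slot 2: 2·((-5)+(-6)) − (-2) = -20 → (-5,-20,-6)
replace slot 3: 2·((-5)+(-20)) − (-6) = -44 → (-5,-20,-44)
replace slot 2: 2·((-5)+(-44)) − (-20) = -78 → (-5,-78,-44)

-5,-78,-44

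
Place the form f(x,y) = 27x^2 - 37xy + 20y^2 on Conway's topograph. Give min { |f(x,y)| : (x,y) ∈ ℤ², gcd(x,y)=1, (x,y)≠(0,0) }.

translate: b→17 (≡-37 mod 54), so (27,-37,20)→(27,17,10)
flip: (27,17,10)→(10,-17,27)
translate: b→3 (≡-17 mod 20), so (10,-17,27)→(10,3,20)
reduced (well bottom): (10,3,20) with a≤c, −a<b≤a
well minimum = a = 10

10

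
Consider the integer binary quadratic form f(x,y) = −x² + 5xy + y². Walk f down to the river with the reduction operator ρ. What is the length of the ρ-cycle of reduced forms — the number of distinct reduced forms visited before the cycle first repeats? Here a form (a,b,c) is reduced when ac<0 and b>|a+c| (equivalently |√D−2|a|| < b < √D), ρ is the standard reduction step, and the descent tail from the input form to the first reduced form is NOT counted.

D = 29, ⌊√D⌋ = 5
river: ρ → (1,5,-1)
river: ρ → (-1,5,1)
ρ-cycle length = 2 (tail of 0 descent steps not counted)

2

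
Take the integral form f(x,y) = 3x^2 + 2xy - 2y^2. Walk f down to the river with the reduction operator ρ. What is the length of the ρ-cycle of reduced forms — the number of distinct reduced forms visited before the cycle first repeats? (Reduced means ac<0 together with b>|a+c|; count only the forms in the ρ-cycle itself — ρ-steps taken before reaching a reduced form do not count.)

D = 28, ⌊√D⌋ = 5
river: ρ → (-2,2,3)
river: ρ → (3,4,-1)
river: ρ → (-1,4,3)
river: ρ → (3,2,-2)
ρ-cycle length = 4 (tail of 0 descent steps not counted)

4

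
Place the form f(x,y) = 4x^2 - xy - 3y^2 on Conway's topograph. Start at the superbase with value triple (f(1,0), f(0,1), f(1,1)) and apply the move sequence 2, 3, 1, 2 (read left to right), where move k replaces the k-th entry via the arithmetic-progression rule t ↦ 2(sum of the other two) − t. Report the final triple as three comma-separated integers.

start (4,-3,0) = (f(1,0),f(0,1),f(1,1))
replace slot 2: 2·(4+0) − (-3) = 11 → (4,11,0)
replace slot 3: 2·(4+11) − 0 = 30 → (4,11,30)
replace slot 1: 2·(11+30) − 4 = 78 → (78,11,30)
replace slot 2: 2·(78+30) − 11 = 205 → (78,205,30)

78,205,30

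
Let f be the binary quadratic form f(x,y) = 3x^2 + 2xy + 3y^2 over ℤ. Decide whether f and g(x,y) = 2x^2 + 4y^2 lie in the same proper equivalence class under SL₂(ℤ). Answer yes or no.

D₁ = -32, D₂ = -32
f: reduced (well bottom): (3,2,3) with a≤c, −a<b≤a
g: reduced (well bottom): (2,0,4) with a≤c, −a<b≤a
reduced forms (3, 2, 3) vs (2, 0, 4) ⇒ inequivalent

no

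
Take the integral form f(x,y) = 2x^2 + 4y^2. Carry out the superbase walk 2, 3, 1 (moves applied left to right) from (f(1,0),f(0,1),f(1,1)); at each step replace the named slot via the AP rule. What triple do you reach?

start (2,4,6) = (f(1,0),f(0,1),f(1,1))
replace slot 2: 2·(2+6) − 4 = 12 → (2,12,6)
replace slot 3: 2·(2+12) − 6 = 22 → (2,12,22)
replace slot 1: 2·(12+22) − 2 = 66 → (66,12,22)

66,12,22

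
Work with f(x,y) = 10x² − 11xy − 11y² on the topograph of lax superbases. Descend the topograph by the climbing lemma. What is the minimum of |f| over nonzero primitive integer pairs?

descent: ρ → (-11,11,10)  [lands on river]
river: ρ → (10,9,-12)
river: ρ → (-12,15,7)
river: ρ → (7,13,-14)
river: ρ → (-14,15,6)
river: ρ → (6,21,-5)
river: ρ → (-5,19,10)
river: ρ → (10,21,-3)
river: ρ → (-3,21,10)
river: ρ → (10,19,-5)
river: ρ → (-5,21,6)
river: ρ → (6,15,-14)
river: ρ → (-14,13,7)
river: ρ → (7,15,-12)
river: ρ → (-12,9,10)
river: ρ → (10,11,-11)
closes: descent 1, river 16
min |a| on river = 3

3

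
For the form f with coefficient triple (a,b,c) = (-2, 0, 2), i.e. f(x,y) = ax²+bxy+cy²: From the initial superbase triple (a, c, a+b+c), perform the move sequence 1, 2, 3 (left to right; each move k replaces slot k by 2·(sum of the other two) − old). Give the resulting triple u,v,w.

start (-2,2,0) = (f(1,0),f(0,1),f(1,1))
replace slot 1: 2·(2+0) − (-2) = 6 → (6,2,0)
replace slot 2: 2·(6+0) − 2 = 10 → (6,10,0)
replace slot 3: 2·(6+10) − 0 = 32 → (6,10,32)

6,10,32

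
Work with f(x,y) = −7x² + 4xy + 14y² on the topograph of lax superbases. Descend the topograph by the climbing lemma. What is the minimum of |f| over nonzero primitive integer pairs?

descent: ρ → (14,-4,-7)
descent: ρ → (-7,18,3)  [lands on river]
river: ρ → (3,18,-7)
river: ρ → (-7,10,11)
river: ρ → (11,12,-6)
river: ρ → (-6,12,11)
river: ρ → (11,10,-7)
closes: descent 2, river 6
min |a| on river = 3

3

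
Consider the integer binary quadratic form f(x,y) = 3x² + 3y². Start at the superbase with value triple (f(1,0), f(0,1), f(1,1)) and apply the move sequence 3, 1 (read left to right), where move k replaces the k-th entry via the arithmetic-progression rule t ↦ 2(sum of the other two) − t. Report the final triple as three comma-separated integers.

start (3,3,6) = (f(1,0),f(0,1),f(1,1))
replace slot 3: 2·(3+3) − 6 = 6 → (3,3,6)
replace slot 1: 2·(3+6) − 3 = 15 → (15,3,6)

15,3,6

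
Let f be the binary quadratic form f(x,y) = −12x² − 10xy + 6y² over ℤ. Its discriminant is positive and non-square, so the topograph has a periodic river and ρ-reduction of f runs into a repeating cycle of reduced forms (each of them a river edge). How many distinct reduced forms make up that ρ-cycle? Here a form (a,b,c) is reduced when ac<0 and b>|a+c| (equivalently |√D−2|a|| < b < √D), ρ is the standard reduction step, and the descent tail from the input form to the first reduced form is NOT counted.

D = 388, ⌊√D⌋ = 19
descent: ρ → (6,10,-12)  [lands on river]
river: ρ → (-12,14,4)
river: ρ → (4,18,-4)
river: ρ → (-4,14,12)
river: ρ → (12,10,-6)
river: ρ → (-6,14,8)
river: ρ → (8,18,-2)
river: ρ → (-2,18,8)
river: ρ → (8,14,-6)
river: ρ → (-6,10,12)
river: ρ → (12,14,-4)
river: ρ → (-4,18,4)
river: ρ → (4,14,-12)
river: ρ → (-12,10,6)
river: ρ → (6,14,-8)
river: ρ → (-8,18,2)
river: ρ → (2,18,-8)
river: ρ → (-8,14,6)
ρ-cycle length = 18 (tail of 1 descent step not counted)

18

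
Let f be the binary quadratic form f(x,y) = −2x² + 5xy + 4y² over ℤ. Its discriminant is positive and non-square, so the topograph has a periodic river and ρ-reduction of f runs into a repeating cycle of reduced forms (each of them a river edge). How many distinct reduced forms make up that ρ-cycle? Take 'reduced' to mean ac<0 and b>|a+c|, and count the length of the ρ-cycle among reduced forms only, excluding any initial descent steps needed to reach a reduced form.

D = 57, ⌊√D⌋ = 7
river: ρ → (4,3,-3)
river: ρ → (-3,3,4)
river: ρ → (4,5,-2)
river: ρ → (-2,7,1)
river: ρ → (1,7,-2)
river: ρ → (-2,5,4)
ρ-cycle length = 6 (tail of 0 descent steps not counted)

6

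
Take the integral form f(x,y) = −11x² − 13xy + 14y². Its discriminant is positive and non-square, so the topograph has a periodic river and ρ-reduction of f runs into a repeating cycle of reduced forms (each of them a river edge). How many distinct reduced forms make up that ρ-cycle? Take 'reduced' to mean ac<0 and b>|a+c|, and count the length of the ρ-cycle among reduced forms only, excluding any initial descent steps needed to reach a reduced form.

D = 785, ⌊√D⌋ = 28
descent: ρ → (14,13,-11)  [lands on river]
river: ρ → (-11,9,16)
river: ρ → (16,23,-4)
river: ρ → (-4,25,10)
river: ρ → (10,15,-14)
river: ρ → (-14,13,11)
river: ρ → (11,9,-16)
river: ρ → (-16,23,4)
river: ρ → (4,25,-10)
river: ρ → (-10,15,14)
ρ-cycle length = 10 (tail of 1 descent step not counted)

10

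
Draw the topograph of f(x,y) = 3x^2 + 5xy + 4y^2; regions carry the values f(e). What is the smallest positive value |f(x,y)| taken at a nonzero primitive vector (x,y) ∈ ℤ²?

translate: b→-1 (≡5 mod 6), so (3,5,4)→(3,-1,2)
flip: (3,-1,2)→(2,1,3)
reduced (well bottom): (2,1,3) with a≤c, −a<b≤a
well minimum = a = 2

2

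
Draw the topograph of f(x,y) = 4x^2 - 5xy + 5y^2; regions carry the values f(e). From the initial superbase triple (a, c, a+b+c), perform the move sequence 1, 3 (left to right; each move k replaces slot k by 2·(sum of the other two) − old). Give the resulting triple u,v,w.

start (4,5,4) = (f(1,0),f(0,1),f(1,1))
replace slot 1: 2·(5+4) − 4 = 14 → (14,5,4)
replace slot 3: 2·(14+5) − 4 = 34 → (14,5,34)

14,5,34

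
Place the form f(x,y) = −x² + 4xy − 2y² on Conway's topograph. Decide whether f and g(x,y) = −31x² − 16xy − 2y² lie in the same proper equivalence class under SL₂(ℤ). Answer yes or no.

D₁ = 8, D₂ = 8
river cycle of f (length 2): (1, 2, -1), (-1, 2, 1)
river cycle of g (length 2): (1, 2, -1), (-1, 2, 1)
cycles coincide ⇒ equivalent

yes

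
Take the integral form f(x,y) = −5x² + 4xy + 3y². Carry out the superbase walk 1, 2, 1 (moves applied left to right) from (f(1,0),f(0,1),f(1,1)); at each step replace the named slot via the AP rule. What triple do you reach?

start (-5,3,2) = (f(1,0),f(0,1),f(1,1))
replace slot 1: 2·(3+2) − (-5) = 15 → (15,3,2)
replace slot 2: 2·(15+2) − 3 = 31 → (15,31,2)
replace slot 1: 2·(31+2) − 15 = 51 → (51,31,2)

51,31,2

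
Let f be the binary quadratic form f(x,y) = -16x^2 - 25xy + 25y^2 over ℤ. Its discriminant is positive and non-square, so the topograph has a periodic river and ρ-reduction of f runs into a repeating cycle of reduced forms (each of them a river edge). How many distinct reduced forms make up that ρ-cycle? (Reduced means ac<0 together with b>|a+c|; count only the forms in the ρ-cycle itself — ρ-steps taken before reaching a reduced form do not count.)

D = 2225, ⌊√D⌋ = 47
descent: ρ → (25,25,-16)  [lands on river]
river: ρ → (-16,39,11)
river: ρ → (11,27,-34)
river: ρ → (-34,41,4)
river: ρ → (4,47,-1)
river: ρ → (-1,47,4)
river: ρ → (4,41,-34)
river: ρ → (-34,27,11)
river: ρ → (11,39,-16)
river: ρ → (-16,25,25)
ρ-cycle length = 10 (tail of 1 descent step not counted)

10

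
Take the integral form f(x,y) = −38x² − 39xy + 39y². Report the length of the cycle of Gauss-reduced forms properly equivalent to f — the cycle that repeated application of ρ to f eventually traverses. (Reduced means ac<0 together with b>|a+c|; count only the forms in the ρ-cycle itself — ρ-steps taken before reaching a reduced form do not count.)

D = 7449, ⌊√D⌋ = 86
descent: ρ → (39,39,-38)  [lands on river]
river: ρ → (-38,37,40)
river: ρ → (40,43,-35)
river: ρ → (-35,27,48)
river: ρ → (48,69,-14)
river: ρ → (-14,71,43)
river: ρ → (43,15,-42)
river: ρ → (-42,69,16)
river: ρ → (16,59,-62)
river: ρ → (-62,65,13)
river: ρ → (13,65,-62)
river: ρ → (-62,59,16)
river: ρ → (16,69,-42)
river: ρ → (-42,15,43)
river: ρ → (43,71,-14)
river: ρ → (-14,69,48)
river: ρ → (48,27,-35)
river: ρ → (-35,43,40)
river: ρ → (40,37,-38)
river: ρ → (-38,39,39)
ρ-cycle length = 20 (tail of 1 descent step not counted)

20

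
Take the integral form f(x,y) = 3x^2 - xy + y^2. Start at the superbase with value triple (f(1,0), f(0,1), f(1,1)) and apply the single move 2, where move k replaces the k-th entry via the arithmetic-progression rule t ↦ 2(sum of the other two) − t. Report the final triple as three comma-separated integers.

start (3,1,3) = (f(1,0),f(0,1),f(1,1))
replace slot 2: 2·(3+3) − 1 = 11 → (3,11,3)

3,11,3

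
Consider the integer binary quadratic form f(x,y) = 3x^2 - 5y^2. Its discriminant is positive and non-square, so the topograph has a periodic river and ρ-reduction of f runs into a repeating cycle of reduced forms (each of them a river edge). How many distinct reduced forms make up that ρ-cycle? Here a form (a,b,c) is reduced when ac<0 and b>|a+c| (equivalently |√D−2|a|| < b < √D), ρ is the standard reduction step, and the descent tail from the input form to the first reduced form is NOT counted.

D = 60, ⌊√D⌋ = 7
descent: ρ → (-5,0,3)
descent: ρ → (3,6,-2)  [lands on river]
river: ρ → (-2,6,3)
ρ-cycle length = 2 (tail of 2 descent steps not counted)

2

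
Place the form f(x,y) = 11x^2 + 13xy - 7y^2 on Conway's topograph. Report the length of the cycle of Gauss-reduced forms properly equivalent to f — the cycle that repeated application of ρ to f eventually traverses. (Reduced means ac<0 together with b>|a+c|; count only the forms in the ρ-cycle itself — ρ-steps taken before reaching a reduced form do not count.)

D = 477, ⌊√D⌋ = 21
river: ρ → (-7,15,9)
river: ρ → (9,21,-1)
river: ρ → (-1,21,9)
river: ρ → (9,15,-7)
river: ρ → (-7,13,11)
river: ρ → (11,9,-9)
river: ρ → (-9,9,11)
river: ρ → (11,13,-7)
ρ-cycle length = 8 (tail of 0 descent steps not counted)

8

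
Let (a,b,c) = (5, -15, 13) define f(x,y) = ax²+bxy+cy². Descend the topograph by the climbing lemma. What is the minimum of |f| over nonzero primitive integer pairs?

translate: b→5 (≡-15 mod 10), so (5,-15,13)→(5,5,3)
flip: (5,5,3)→(3,-5,5)
translate: b→1 (≡-5 mod 6), so (3,-5,5)→(3,1,3)
reduced (well bottom): (3,1,3) with a≤c, −a<b≤a
well minimum = a = 3

3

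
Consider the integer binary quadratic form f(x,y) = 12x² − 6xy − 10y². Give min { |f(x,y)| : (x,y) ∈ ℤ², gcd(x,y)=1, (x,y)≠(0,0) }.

descent: ρ → (-10,6,12)  [lands on river]
river: ρ → (12,18,-4)
river: ρ → (-4,22,2)
river: ρ → (2,22,-4)
river: ρ → (-4,18,12)
river: ρ → (12,6,-10)
river: ρ → (-10,14,8)
river: ρ → (8,18,-6)
river: ρ → (-6,18,8)
river: ρ → (8,14,-10)
closes: descent 1, river 10
min |a| on river = 2

2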